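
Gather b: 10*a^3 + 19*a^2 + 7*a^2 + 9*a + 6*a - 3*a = 10*a^3 + 26*a^2 + 12*a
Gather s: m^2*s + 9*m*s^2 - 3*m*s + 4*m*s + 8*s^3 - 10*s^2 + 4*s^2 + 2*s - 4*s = 8*s^3 + s^2*(9*m - 6) + s*(m^2 + m - 2)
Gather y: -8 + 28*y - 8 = 28*y - 16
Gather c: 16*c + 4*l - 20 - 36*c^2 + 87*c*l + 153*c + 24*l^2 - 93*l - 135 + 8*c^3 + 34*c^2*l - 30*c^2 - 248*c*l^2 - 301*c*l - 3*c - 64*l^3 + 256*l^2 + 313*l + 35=8*c^3 + c^2*(34*l - 66) + c*(-248*l^2 - 214*l + 166) - 64*l^3 + 280*l^2 + 224*l - 120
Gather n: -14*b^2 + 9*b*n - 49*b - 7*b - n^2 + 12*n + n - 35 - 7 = -14*b^2 - 56*b - n^2 + n*(9*b + 13) - 42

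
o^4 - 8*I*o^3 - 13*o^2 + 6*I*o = o*(o - 6*I)*(o - I)^2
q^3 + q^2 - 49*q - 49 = (q - 7)*(q + 1)*(q + 7)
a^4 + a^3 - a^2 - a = a*(a - 1)*(a + 1)^2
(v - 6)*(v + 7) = v^2 + v - 42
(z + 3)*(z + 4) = z^2 + 7*z + 12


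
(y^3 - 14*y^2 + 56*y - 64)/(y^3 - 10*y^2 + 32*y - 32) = (y - 8)/(y - 4)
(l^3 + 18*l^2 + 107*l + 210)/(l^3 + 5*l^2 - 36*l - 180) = (l + 7)/(l - 6)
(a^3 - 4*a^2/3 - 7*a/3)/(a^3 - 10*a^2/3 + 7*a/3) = (a + 1)/(a - 1)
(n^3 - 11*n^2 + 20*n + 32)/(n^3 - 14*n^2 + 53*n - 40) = (n^2 - 3*n - 4)/(n^2 - 6*n + 5)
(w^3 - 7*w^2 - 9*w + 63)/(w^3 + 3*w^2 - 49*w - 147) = (w - 3)/(w + 7)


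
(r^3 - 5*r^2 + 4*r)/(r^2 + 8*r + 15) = r*(r^2 - 5*r + 4)/(r^2 + 8*r + 15)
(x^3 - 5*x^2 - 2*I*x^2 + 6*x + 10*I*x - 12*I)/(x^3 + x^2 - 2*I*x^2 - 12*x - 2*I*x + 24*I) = (x - 2)/(x + 4)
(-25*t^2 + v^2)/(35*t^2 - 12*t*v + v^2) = (-5*t - v)/(7*t - v)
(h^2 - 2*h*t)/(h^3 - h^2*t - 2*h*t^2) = 1/(h + t)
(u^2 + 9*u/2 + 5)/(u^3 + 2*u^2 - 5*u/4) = 2*(u + 2)/(u*(2*u - 1))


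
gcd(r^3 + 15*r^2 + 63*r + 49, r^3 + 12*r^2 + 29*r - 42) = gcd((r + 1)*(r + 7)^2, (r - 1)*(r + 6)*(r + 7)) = r + 7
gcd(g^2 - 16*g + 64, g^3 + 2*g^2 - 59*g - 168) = g - 8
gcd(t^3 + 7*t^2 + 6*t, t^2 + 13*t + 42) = t + 6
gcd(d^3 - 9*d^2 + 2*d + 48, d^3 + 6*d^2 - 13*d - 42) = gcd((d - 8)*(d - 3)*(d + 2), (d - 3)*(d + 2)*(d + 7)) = d^2 - d - 6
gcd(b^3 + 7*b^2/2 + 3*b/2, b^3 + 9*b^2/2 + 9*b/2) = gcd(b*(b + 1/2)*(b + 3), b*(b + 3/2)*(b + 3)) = b^2 + 3*b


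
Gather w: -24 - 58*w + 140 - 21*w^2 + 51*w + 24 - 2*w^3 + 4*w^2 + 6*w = -2*w^3 - 17*w^2 - w + 140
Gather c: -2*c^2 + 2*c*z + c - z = -2*c^2 + c*(2*z + 1) - z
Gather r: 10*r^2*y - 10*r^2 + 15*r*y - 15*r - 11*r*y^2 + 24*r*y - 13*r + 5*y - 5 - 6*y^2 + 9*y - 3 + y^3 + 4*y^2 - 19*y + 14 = r^2*(10*y - 10) + r*(-11*y^2 + 39*y - 28) + y^3 - 2*y^2 - 5*y + 6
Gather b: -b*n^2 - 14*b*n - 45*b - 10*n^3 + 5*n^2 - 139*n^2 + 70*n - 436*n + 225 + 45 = b*(-n^2 - 14*n - 45) - 10*n^3 - 134*n^2 - 366*n + 270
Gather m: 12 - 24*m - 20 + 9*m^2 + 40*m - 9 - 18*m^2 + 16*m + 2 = -9*m^2 + 32*m - 15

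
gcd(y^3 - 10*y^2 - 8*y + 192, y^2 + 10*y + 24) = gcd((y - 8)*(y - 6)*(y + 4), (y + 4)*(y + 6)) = y + 4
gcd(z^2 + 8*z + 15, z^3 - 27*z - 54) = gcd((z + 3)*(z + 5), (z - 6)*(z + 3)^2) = z + 3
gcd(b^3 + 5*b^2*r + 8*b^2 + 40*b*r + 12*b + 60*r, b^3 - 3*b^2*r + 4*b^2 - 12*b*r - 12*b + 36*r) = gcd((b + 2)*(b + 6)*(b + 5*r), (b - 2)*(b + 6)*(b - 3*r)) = b + 6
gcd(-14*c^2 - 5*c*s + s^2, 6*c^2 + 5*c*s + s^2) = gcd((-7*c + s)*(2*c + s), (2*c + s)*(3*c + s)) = 2*c + s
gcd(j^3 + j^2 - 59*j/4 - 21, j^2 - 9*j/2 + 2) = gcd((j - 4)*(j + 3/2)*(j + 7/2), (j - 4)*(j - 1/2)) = j - 4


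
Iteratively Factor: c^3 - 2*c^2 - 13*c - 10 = (c + 1)*(c^2 - 3*c - 10) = (c - 5)*(c + 1)*(c + 2)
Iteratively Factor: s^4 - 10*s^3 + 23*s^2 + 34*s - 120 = (s + 2)*(s^3 - 12*s^2 + 47*s - 60) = (s - 3)*(s + 2)*(s^2 - 9*s + 20) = (s - 4)*(s - 3)*(s + 2)*(s - 5)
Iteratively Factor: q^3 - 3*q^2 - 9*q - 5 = (q - 5)*(q^2 + 2*q + 1) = (q - 5)*(q + 1)*(q + 1)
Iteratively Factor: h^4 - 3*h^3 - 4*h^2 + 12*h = (h - 3)*(h^3 - 4*h) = h*(h - 3)*(h^2 - 4) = h*(h - 3)*(h - 2)*(h + 2)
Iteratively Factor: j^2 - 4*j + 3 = (j - 3)*(j - 1)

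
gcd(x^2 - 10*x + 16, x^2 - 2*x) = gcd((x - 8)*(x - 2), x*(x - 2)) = x - 2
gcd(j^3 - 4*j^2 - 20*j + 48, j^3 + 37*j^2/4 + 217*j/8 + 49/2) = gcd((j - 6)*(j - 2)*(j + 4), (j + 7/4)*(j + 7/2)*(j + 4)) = j + 4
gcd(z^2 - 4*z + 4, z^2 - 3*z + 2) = z - 2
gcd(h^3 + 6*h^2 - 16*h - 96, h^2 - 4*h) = h - 4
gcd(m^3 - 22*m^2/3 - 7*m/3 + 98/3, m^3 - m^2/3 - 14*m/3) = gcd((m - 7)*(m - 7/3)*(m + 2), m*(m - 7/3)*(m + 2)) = m^2 - m/3 - 14/3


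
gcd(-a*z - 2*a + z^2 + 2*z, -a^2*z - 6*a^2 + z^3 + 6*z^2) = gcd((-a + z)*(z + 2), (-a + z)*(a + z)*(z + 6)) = -a + z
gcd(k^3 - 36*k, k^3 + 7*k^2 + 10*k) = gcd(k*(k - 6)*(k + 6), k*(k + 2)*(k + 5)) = k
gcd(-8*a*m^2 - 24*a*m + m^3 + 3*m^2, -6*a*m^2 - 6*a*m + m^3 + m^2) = m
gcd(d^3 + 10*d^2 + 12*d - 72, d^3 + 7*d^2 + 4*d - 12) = d + 6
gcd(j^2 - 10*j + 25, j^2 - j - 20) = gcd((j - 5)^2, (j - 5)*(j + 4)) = j - 5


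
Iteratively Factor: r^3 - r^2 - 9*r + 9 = (r + 3)*(r^2 - 4*r + 3) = (r - 1)*(r + 3)*(r - 3)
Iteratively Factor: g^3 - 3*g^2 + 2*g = (g - 2)*(g^2 - g) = g*(g - 2)*(g - 1)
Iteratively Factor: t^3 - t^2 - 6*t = (t - 3)*(t^2 + 2*t) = t*(t - 3)*(t + 2)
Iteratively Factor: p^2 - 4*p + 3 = (p - 3)*(p - 1)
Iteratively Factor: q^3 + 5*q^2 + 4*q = (q)*(q^2 + 5*q + 4) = q*(q + 4)*(q + 1)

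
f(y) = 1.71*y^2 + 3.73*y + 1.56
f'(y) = 3.42*y + 3.73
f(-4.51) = 19.52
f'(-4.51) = -11.69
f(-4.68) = 21.56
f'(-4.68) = -12.28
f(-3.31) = 7.95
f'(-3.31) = -7.59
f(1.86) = 14.41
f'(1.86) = 10.09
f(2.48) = 21.33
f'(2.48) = 12.21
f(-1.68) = 0.12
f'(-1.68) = -2.02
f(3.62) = 37.47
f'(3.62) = 16.11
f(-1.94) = 0.76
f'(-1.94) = -2.90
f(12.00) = 292.56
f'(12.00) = 44.77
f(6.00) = 85.50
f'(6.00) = 24.25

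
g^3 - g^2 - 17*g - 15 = (g - 5)*(g + 1)*(g + 3)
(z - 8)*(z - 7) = z^2 - 15*z + 56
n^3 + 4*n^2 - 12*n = n*(n - 2)*(n + 6)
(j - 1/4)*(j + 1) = j^2 + 3*j/4 - 1/4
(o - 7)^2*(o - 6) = o^3 - 20*o^2 + 133*o - 294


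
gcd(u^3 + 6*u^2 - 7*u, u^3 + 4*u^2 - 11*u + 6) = u - 1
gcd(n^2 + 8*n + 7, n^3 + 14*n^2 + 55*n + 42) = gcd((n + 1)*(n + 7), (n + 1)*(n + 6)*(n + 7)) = n^2 + 8*n + 7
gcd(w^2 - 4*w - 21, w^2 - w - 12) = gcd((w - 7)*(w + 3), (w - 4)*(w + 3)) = w + 3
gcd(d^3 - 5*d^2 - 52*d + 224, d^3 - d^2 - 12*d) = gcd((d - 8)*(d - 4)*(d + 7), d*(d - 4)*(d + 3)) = d - 4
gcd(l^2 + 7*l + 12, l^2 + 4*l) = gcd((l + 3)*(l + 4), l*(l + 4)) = l + 4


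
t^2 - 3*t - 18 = (t - 6)*(t + 3)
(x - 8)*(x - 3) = x^2 - 11*x + 24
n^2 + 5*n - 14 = (n - 2)*(n + 7)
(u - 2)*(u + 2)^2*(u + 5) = u^4 + 7*u^3 + 6*u^2 - 28*u - 40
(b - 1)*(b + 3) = b^2 + 2*b - 3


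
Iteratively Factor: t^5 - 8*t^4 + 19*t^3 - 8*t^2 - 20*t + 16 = (t - 1)*(t^4 - 7*t^3 + 12*t^2 + 4*t - 16) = (t - 1)*(t + 1)*(t^3 - 8*t^2 + 20*t - 16) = (t - 4)*(t - 1)*(t + 1)*(t^2 - 4*t + 4) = (t - 4)*(t - 2)*(t - 1)*(t + 1)*(t - 2)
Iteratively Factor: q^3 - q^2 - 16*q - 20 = (q - 5)*(q^2 + 4*q + 4) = (q - 5)*(q + 2)*(q + 2)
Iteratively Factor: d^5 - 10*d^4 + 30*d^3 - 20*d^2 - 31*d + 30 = (d - 1)*(d^4 - 9*d^3 + 21*d^2 + d - 30) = (d - 1)*(d + 1)*(d^3 - 10*d^2 + 31*d - 30) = (d - 2)*(d - 1)*(d + 1)*(d^2 - 8*d + 15) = (d - 3)*(d - 2)*(d - 1)*(d + 1)*(d - 5)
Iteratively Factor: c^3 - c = (c + 1)*(c^2 - c) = c*(c + 1)*(c - 1)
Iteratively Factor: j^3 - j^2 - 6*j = (j - 3)*(j^2 + 2*j) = j*(j - 3)*(j + 2)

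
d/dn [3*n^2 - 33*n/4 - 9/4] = 6*n - 33/4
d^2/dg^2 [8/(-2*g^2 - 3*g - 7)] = 16*(4*g^2 + 6*g - (4*g + 3)^2 + 14)/(2*g^2 + 3*g + 7)^3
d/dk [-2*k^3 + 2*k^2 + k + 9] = -6*k^2 + 4*k + 1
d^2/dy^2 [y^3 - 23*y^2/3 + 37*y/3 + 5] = 6*y - 46/3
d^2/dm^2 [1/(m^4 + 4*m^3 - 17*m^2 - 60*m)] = 2*(m*(-6*m^2 - 12*m + 17)*(m^3 + 4*m^2 - 17*m - 60) + 4*(2*m^3 + 6*m^2 - 17*m - 30)^2)/(m^3*(m^3 + 4*m^2 - 17*m - 60)^3)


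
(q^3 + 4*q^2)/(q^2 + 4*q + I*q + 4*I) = q^2/(q + I)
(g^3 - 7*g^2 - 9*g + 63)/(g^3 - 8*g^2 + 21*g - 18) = (g^2 - 4*g - 21)/(g^2 - 5*g + 6)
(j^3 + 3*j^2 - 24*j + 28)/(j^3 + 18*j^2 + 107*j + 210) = (j^2 - 4*j + 4)/(j^2 + 11*j + 30)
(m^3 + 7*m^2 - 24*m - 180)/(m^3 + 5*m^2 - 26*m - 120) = (m + 6)/(m + 4)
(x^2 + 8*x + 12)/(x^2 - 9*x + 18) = (x^2 + 8*x + 12)/(x^2 - 9*x + 18)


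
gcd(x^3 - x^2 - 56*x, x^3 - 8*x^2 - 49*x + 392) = x^2 - x - 56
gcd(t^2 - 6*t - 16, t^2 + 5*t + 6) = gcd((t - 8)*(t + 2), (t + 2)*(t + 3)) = t + 2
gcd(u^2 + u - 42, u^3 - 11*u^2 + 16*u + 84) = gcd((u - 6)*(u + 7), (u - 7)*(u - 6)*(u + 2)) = u - 6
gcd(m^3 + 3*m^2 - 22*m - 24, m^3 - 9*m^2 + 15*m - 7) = 1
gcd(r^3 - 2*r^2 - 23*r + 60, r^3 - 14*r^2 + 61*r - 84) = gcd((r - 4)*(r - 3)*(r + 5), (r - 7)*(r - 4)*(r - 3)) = r^2 - 7*r + 12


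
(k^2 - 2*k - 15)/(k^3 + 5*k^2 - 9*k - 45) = (k - 5)/(k^2 + 2*k - 15)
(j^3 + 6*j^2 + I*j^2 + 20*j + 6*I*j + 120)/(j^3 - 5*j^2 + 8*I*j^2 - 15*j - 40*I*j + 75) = (j^2 + j*(6 - 4*I) - 24*I)/(j^2 + j*(-5 + 3*I) - 15*I)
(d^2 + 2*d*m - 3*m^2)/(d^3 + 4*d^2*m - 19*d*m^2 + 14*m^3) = (d + 3*m)/(d^2 + 5*d*m - 14*m^2)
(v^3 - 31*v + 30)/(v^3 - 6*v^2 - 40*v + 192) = (v^2 - 6*v + 5)/(v^2 - 12*v + 32)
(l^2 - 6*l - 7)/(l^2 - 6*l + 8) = (l^2 - 6*l - 7)/(l^2 - 6*l + 8)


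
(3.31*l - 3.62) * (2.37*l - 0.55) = 7.8447*l^2 - 10.3999*l + 1.991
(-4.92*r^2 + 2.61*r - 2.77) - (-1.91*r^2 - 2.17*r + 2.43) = -3.01*r^2 + 4.78*r - 5.2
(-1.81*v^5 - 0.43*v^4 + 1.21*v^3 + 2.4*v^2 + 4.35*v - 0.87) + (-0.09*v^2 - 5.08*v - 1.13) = -1.81*v^5 - 0.43*v^4 + 1.21*v^3 + 2.31*v^2 - 0.73*v - 2.0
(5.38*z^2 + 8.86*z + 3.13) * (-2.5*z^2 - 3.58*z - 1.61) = -13.45*z^4 - 41.4104*z^3 - 48.2056*z^2 - 25.47*z - 5.0393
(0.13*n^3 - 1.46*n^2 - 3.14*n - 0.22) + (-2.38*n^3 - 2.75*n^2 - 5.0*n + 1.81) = -2.25*n^3 - 4.21*n^2 - 8.14*n + 1.59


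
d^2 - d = d*(d - 1)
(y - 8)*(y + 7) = y^2 - y - 56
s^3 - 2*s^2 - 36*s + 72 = (s - 6)*(s - 2)*(s + 6)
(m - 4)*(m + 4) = m^2 - 16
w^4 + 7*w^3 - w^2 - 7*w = w*(w - 1)*(w + 1)*(w + 7)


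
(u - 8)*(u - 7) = u^2 - 15*u + 56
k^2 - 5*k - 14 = (k - 7)*(k + 2)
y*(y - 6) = y^2 - 6*y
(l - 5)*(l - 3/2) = l^2 - 13*l/2 + 15/2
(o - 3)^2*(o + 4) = o^3 - 2*o^2 - 15*o + 36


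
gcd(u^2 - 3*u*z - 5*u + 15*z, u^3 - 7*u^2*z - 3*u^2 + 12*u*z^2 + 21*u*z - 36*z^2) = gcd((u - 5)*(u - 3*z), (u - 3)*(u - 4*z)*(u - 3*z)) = -u + 3*z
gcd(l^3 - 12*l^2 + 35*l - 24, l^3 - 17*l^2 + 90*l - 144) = l^2 - 11*l + 24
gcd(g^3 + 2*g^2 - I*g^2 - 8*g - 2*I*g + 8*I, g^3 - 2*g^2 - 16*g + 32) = g^2 + 2*g - 8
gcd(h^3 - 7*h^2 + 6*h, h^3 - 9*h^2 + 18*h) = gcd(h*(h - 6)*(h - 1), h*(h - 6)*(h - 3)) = h^2 - 6*h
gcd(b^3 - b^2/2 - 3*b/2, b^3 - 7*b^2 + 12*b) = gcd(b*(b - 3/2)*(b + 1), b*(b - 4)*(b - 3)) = b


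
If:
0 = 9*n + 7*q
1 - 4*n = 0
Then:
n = 1/4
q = -9/28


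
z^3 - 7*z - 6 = (z - 3)*(z + 1)*(z + 2)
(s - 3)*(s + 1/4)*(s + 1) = s^3 - 7*s^2/4 - 7*s/2 - 3/4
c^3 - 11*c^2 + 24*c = c*(c - 8)*(c - 3)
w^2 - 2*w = w*(w - 2)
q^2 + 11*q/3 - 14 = (q - 7/3)*(q + 6)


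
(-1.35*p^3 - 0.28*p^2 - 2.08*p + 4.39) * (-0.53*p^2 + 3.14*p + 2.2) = 0.7155*p^5 - 4.0906*p^4 - 2.7468*p^3 - 9.4739*p^2 + 9.2086*p + 9.658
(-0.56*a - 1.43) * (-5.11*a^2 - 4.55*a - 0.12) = 2.8616*a^3 + 9.8553*a^2 + 6.5737*a + 0.1716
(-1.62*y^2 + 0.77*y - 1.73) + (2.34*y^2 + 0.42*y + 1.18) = 0.72*y^2 + 1.19*y - 0.55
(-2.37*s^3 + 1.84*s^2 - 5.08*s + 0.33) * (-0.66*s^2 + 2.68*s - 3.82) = 1.5642*s^5 - 7.566*s^4 + 17.3374*s^3 - 20.861*s^2 + 20.29*s - 1.2606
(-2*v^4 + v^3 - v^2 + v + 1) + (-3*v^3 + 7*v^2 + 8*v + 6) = -2*v^4 - 2*v^3 + 6*v^2 + 9*v + 7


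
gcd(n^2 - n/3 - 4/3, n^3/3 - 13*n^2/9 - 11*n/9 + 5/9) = n + 1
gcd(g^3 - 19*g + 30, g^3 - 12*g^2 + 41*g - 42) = g^2 - 5*g + 6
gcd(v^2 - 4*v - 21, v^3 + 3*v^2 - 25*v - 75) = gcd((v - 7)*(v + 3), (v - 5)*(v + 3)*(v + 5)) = v + 3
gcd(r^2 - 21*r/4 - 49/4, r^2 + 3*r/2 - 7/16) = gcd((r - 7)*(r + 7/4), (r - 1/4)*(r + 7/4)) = r + 7/4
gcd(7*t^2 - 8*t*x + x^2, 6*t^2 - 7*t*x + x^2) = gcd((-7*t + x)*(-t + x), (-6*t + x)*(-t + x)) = -t + x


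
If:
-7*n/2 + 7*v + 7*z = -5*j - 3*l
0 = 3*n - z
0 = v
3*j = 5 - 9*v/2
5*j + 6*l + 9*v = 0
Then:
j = 5/3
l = -25/18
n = -5/21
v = 0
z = -5/7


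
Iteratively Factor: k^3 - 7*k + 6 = (k - 1)*(k^2 + k - 6) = (k - 1)*(k + 3)*(k - 2)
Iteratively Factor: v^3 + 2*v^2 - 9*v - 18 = (v - 3)*(v^2 + 5*v + 6) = (v - 3)*(v + 3)*(v + 2)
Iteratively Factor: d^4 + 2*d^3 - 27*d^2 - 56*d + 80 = (d + 4)*(d^3 - 2*d^2 - 19*d + 20) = (d - 5)*(d + 4)*(d^2 + 3*d - 4) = (d - 5)*(d + 4)^2*(d - 1)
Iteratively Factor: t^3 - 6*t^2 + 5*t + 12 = (t - 4)*(t^2 - 2*t - 3) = (t - 4)*(t - 3)*(t + 1)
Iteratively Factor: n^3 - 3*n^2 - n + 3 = (n - 3)*(n^2 - 1) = (n - 3)*(n - 1)*(n + 1)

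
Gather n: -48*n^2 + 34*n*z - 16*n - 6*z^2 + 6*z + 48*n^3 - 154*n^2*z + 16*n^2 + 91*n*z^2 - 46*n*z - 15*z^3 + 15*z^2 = 48*n^3 + n^2*(-154*z - 32) + n*(91*z^2 - 12*z - 16) - 15*z^3 + 9*z^2 + 6*z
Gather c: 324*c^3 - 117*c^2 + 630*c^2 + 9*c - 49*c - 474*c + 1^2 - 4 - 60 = 324*c^3 + 513*c^2 - 514*c - 63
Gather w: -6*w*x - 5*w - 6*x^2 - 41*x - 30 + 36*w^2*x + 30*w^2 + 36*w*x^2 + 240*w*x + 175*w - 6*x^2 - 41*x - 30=w^2*(36*x + 30) + w*(36*x^2 + 234*x + 170) - 12*x^2 - 82*x - 60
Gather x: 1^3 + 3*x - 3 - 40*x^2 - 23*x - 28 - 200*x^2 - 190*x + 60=-240*x^2 - 210*x + 30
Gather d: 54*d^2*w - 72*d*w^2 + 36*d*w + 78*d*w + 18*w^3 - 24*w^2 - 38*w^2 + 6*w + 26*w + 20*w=54*d^2*w + d*(-72*w^2 + 114*w) + 18*w^3 - 62*w^2 + 52*w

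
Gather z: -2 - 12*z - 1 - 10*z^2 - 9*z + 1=-10*z^2 - 21*z - 2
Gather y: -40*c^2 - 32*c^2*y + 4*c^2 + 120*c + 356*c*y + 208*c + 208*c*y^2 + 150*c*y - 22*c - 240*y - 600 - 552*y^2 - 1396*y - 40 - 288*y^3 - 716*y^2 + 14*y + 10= -36*c^2 + 306*c - 288*y^3 + y^2*(208*c - 1268) + y*(-32*c^2 + 506*c - 1622) - 630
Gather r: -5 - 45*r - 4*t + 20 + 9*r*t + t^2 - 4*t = r*(9*t - 45) + t^2 - 8*t + 15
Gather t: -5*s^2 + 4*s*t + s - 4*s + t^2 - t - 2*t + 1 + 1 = -5*s^2 - 3*s + t^2 + t*(4*s - 3) + 2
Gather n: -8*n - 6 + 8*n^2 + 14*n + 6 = 8*n^2 + 6*n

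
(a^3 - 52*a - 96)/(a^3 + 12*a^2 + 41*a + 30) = (a^2 - 6*a - 16)/(a^2 + 6*a + 5)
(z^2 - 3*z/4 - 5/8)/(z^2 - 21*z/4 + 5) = (z + 1/2)/(z - 4)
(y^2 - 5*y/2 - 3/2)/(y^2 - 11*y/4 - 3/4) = 2*(2*y + 1)/(4*y + 1)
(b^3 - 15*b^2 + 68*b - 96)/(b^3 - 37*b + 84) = (b - 8)/(b + 7)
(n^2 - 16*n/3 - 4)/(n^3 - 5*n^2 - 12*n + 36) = (n + 2/3)/(n^2 + n - 6)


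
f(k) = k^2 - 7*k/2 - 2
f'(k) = 2*k - 7/2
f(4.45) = 2.23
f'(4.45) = 5.40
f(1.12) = -4.67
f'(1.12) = -1.26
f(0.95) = -4.42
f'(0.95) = -1.60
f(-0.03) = -1.89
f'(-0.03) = -3.56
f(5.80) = 11.34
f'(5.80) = 8.10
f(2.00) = -5.00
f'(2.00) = 0.50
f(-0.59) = 0.41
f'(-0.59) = -4.68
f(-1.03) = 2.67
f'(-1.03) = -5.56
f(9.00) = 47.50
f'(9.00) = 14.50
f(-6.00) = 55.00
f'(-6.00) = -15.50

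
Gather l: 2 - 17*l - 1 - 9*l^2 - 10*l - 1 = -9*l^2 - 27*l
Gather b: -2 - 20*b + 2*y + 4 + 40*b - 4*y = 20*b - 2*y + 2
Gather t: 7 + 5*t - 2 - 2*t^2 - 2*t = -2*t^2 + 3*t + 5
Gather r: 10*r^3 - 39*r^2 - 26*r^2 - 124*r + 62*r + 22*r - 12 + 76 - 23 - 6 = 10*r^3 - 65*r^2 - 40*r + 35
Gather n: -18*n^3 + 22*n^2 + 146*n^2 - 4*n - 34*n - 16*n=-18*n^3 + 168*n^2 - 54*n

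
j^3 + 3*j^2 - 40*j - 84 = (j - 6)*(j + 2)*(j + 7)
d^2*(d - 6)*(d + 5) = d^4 - d^3 - 30*d^2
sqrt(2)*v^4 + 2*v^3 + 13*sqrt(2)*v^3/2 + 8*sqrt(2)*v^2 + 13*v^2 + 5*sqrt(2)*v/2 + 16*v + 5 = (v + 1)*(v + 5)*(v + sqrt(2))*(sqrt(2)*v + sqrt(2)/2)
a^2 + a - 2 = (a - 1)*(a + 2)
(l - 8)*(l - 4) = l^2 - 12*l + 32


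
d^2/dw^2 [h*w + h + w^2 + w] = 2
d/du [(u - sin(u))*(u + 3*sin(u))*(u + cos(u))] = -(u - sin(u))*(u + 3*sin(u))*(sin(u) - 1) + (u - sin(u))*(u + cos(u))*(3*cos(u) + 1) - (u + 3*sin(u))*(u + cos(u))*(cos(u) - 1)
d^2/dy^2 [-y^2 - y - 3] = -2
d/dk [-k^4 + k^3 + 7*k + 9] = -4*k^3 + 3*k^2 + 7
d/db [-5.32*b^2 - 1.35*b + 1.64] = -10.64*b - 1.35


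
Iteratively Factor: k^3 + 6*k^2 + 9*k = (k)*(k^2 + 6*k + 9) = k*(k + 3)*(k + 3)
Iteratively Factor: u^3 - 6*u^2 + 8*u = (u - 4)*(u^2 - 2*u) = u*(u - 4)*(u - 2)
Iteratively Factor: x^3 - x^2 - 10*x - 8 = (x + 1)*(x^2 - 2*x - 8) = (x + 1)*(x + 2)*(x - 4)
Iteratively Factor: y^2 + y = (y)*(y + 1)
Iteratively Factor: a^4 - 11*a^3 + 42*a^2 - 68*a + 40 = (a - 2)*(a^3 - 9*a^2 + 24*a - 20) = (a - 2)^2*(a^2 - 7*a + 10) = (a - 5)*(a - 2)^2*(a - 2)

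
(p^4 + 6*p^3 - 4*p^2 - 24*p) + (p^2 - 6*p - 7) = p^4 + 6*p^3 - 3*p^2 - 30*p - 7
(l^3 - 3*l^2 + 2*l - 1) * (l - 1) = l^4 - 4*l^3 + 5*l^2 - 3*l + 1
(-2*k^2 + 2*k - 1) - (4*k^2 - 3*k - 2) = -6*k^2 + 5*k + 1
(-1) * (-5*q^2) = 5*q^2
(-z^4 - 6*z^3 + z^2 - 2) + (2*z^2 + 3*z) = -z^4 - 6*z^3 + 3*z^2 + 3*z - 2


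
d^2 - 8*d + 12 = (d - 6)*(d - 2)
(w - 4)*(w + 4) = w^2 - 16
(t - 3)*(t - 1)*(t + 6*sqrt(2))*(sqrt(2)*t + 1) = sqrt(2)*t^4 - 4*sqrt(2)*t^3 + 13*t^3 - 52*t^2 + 9*sqrt(2)*t^2 - 24*sqrt(2)*t + 39*t + 18*sqrt(2)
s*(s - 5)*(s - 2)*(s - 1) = s^4 - 8*s^3 + 17*s^2 - 10*s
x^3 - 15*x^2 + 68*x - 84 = (x - 7)*(x - 6)*(x - 2)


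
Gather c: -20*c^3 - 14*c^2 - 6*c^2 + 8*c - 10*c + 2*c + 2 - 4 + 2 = -20*c^3 - 20*c^2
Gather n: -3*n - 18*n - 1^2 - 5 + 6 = -21*n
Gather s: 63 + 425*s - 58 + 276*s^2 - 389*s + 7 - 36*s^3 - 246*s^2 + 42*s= -36*s^3 + 30*s^2 + 78*s + 12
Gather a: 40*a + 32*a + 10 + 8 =72*a + 18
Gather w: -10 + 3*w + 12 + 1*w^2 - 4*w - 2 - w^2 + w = 0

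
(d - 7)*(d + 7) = d^2 - 49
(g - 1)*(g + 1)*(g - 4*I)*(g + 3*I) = g^4 - I*g^3 + 11*g^2 + I*g - 12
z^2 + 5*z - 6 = (z - 1)*(z + 6)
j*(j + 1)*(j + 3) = j^3 + 4*j^2 + 3*j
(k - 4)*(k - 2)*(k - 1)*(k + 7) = k^4 - 35*k^2 + 90*k - 56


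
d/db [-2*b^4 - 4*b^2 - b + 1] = -8*b^3 - 8*b - 1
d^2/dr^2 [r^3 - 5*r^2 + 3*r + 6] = 6*r - 10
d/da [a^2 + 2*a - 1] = 2*a + 2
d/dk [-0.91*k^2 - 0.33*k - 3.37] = -1.82*k - 0.33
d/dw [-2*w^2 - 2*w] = -4*w - 2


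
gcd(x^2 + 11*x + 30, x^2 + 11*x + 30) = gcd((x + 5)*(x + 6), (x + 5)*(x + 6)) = x^2 + 11*x + 30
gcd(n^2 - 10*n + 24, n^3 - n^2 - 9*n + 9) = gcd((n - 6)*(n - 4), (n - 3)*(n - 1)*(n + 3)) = 1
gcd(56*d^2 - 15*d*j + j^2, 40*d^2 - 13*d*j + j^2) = 8*d - j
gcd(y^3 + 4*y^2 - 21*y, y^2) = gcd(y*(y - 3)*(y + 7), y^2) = y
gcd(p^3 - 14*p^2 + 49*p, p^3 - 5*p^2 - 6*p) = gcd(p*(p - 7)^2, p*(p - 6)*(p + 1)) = p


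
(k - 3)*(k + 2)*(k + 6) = k^3 + 5*k^2 - 12*k - 36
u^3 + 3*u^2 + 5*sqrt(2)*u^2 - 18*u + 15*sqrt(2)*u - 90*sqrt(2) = (u - 3)*(u + 6)*(u + 5*sqrt(2))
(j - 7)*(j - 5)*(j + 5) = j^3 - 7*j^2 - 25*j + 175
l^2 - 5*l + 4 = (l - 4)*(l - 1)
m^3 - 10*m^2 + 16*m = m*(m - 8)*(m - 2)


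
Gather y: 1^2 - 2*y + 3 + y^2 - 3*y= y^2 - 5*y + 4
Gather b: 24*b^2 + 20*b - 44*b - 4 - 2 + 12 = 24*b^2 - 24*b + 6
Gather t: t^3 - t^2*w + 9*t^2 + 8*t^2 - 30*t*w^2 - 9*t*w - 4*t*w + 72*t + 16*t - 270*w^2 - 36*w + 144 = t^3 + t^2*(17 - w) + t*(-30*w^2 - 13*w + 88) - 270*w^2 - 36*w + 144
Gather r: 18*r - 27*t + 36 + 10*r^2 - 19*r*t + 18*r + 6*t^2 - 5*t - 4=10*r^2 + r*(36 - 19*t) + 6*t^2 - 32*t + 32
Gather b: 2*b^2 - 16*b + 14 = 2*b^2 - 16*b + 14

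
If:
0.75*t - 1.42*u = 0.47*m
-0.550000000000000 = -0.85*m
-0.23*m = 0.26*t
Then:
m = 0.65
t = -0.57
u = -0.52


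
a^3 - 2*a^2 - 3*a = a*(a - 3)*(a + 1)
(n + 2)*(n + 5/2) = n^2 + 9*n/2 + 5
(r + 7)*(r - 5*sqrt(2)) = r^2 - 5*sqrt(2)*r + 7*r - 35*sqrt(2)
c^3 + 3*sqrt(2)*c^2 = c^2*(c + 3*sqrt(2))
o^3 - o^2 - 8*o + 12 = (o - 2)^2*(o + 3)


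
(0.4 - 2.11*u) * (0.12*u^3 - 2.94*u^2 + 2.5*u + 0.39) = -0.2532*u^4 + 6.2514*u^3 - 6.451*u^2 + 0.1771*u + 0.156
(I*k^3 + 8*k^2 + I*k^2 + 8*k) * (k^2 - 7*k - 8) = I*k^5 + 8*k^4 - 6*I*k^4 - 48*k^3 - 15*I*k^3 - 120*k^2 - 8*I*k^2 - 64*k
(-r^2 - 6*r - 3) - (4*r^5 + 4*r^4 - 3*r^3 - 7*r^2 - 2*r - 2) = -4*r^5 - 4*r^4 + 3*r^3 + 6*r^2 - 4*r - 1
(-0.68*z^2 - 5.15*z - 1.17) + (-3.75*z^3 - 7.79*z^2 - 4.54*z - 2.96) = -3.75*z^3 - 8.47*z^2 - 9.69*z - 4.13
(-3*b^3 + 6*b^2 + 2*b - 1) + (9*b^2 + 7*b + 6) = -3*b^3 + 15*b^2 + 9*b + 5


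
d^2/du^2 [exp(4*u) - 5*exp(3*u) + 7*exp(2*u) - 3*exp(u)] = (16*exp(3*u) - 45*exp(2*u) + 28*exp(u) - 3)*exp(u)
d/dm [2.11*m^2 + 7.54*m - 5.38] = 4.22*m + 7.54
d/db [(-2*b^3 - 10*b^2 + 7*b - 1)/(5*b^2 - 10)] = (-2*b^4 + 5*b^2 + 42*b - 14)/(5*(b^4 - 4*b^2 + 4))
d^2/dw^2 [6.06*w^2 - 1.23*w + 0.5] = 12.1200000000000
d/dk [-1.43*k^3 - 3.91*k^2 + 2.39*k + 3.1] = -4.29*k^2 - 7.82*k + 2.39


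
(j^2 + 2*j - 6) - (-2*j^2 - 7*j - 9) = 3*j^2 + 9*j + 3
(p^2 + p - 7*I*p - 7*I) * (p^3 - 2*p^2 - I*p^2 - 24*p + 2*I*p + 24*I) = p^5 - p^4 - 8*I*p^4 - 33*p^3 + 8*I*p^3 - 17*p^2 + 208*I*p^2 + 182*p + 192*I*p + 168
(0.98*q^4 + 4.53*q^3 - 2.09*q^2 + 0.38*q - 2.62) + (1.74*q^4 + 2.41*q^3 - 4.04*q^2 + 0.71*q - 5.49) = 2.72*q^4 + 6.94*q^3 - 6.13*q^2 + 1.09*q - 8.11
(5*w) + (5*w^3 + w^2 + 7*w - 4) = 5*w^3 + w^2 + 12*w - 4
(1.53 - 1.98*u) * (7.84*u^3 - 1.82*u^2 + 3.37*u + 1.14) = -15.5232*u^4 + 15.5988*u^3 - 9.4572*u^2 + 2.8989*u + 1.7442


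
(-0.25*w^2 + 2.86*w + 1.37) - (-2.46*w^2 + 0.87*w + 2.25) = 2.21*w^2 + 1.99*w - 0.88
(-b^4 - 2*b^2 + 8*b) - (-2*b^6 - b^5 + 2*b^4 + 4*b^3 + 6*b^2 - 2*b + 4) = 2*b^6 + b^5 - 3*b^4 - 4*b^3 - 8*b^2 + 10*b - 4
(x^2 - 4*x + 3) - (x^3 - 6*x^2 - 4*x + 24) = -x^3 + 7*x^2 - 21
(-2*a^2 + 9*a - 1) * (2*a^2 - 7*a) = -4*a^4 + 32*a^3 - 65*a^2 + 7*a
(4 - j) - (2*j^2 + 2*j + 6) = -2*j^2 - 3*j - 2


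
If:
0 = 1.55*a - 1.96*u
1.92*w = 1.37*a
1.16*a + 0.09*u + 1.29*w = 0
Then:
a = 0.00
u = 0.00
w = 0.00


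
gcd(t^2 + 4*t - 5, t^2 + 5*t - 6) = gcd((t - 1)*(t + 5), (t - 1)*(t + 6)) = t - 1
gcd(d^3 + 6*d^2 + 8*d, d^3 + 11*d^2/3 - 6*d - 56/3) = d^2 + 6*d + 8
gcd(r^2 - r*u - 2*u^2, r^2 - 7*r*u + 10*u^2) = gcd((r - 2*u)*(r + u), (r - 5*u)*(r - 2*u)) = r - 2*u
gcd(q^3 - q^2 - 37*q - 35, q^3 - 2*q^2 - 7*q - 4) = q + 1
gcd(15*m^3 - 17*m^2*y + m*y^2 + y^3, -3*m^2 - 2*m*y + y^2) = -3*m + y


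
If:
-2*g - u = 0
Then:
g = -u/2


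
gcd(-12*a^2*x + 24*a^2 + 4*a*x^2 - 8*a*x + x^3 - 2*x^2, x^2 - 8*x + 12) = x - 2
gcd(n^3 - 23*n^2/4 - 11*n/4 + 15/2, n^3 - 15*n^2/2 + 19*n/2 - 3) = n^2 - 7*n + 6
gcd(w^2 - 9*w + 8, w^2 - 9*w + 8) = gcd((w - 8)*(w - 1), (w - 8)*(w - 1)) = w^2 - 9*w + 8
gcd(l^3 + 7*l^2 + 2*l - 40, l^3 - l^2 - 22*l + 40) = l^2 + 3*l - 10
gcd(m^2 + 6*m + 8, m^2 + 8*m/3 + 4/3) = m + 2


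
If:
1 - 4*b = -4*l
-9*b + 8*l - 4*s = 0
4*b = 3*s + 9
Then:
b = 30/19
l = 101/76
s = -17/19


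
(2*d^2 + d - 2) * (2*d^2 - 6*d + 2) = 4*d^4 - 10*d^3 - 6*d^2 + 14*d - 4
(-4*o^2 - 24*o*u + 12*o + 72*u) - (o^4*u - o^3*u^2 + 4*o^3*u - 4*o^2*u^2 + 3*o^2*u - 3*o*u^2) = -o^4*u + o^3*u^2 - 4*o^3*u + 4*o^2*u^2 - 3*o^2*u - 4*o^2 + 3*o*u^2 - 24*o*u + 12*o + 72*u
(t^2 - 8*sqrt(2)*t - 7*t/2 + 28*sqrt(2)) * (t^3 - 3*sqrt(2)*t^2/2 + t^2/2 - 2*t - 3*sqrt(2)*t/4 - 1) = t^5 - 19*sqrt(2)*t^4/2 - 3*t^4 + 81*t^3/4 + 57*sqrt(2)*t^3/2 - 66*t^2 + 261*sqrt(2)*t^2/8 - 48*sqrt(2)*t - 77*t/2 - 28*sqrt(2)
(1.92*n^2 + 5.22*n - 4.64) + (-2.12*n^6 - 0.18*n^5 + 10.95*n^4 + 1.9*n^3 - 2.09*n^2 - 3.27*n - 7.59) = -2.12*n^6 - 0.18*n^5 + 10.95*n^4 + 1.9*n^3 - 0.17*n^2 + 1.95*n - 12.23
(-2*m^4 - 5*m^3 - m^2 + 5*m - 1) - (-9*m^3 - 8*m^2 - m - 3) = -2*m^4 + 4*m^3 + 7*m^2 + 6*m + 2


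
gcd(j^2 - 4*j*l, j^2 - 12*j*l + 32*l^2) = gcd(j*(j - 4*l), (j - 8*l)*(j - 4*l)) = j - 4*l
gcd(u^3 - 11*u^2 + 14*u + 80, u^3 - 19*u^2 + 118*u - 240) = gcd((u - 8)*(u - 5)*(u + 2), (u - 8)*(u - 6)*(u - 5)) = u^2 - 13*u + 40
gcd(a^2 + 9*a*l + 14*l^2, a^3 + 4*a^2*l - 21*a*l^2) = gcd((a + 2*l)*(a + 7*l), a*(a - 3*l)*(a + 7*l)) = a + 7*l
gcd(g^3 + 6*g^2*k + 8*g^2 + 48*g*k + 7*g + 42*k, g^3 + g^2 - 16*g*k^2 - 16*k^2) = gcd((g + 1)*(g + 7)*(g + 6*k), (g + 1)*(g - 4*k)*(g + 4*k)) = g + 1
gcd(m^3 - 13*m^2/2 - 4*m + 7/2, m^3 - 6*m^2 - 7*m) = m^2 - 6*m - 7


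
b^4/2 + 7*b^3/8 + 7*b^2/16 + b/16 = b*(b/2 + 1/4)*(b + 1/4)*(b + 1)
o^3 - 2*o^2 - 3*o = o*(o - 3)*(o + 1)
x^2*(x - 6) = x^3 - 6*x^2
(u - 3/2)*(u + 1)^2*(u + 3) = u^4 + 7*u^3/2 - u^2/2 - 15*u/2 - 9/2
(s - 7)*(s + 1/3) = s^2 - 20*s/3 - 7/3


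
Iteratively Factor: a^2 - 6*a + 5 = (a - 1)*(a - 5)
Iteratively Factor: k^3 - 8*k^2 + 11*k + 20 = (k - 5)*(k^2 - 3*k - 4) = (k - 5)*(k - 4)*(k + 1)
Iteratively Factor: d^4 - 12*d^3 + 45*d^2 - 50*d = (d - 5)*(d^3 - 7*d^2 + 10*d) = (d - 5)*(d - 2)*(d^2 - 5*d) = d*(d - 5)*(d - 2)*(d - 5)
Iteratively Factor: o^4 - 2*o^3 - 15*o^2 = (o)*(o^3 - 2*o^2 - 15*o) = o*(o + 3)*(o^2 - 5*o) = o*(o - 5)*(o + 3)*(o)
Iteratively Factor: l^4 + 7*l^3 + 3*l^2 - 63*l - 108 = (l + 3)*(l^3 + 4*l^2 - 9*l - 36) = (l + 3)*(l + 4)*(l^2 - 9) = (l + 3)^2*(l + 4)*(l - 3)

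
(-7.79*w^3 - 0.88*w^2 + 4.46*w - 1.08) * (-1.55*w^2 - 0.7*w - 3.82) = 12.0745*w^5 + 6.817*w^4 + 23.4608*w^3 + 1.9136*w^2 - 16.2812*w + 4.1256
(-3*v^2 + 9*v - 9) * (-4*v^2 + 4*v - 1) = 12*v^4 - 48*v^3 + 75*v^2 - 45*v + 9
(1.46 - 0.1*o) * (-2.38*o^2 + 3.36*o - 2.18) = 0.238*o^3 - 3.8108*o^2 + 5.1236*o - 3.1828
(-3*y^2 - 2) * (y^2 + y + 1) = -3*y^4 - 3*y^3 - 5*y^2 - 2*y - 2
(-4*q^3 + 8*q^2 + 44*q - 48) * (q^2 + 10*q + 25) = -4*q^5 - 32*q^4 + 24*q^3 + 592*q^2 + 620*q - 1200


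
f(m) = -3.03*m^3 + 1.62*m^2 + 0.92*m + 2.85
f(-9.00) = 2334.66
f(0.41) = 3.29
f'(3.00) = -71.17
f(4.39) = -218.24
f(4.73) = -277.20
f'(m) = -9.09*m^2 + 3.24*m + 0.92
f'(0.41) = 0.72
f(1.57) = -3.44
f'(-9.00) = -764.53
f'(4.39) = -160.04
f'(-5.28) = -269.60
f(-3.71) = 176.46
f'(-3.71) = -136.22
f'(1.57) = -16.40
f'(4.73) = -187.12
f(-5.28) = 489.17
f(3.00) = -61.62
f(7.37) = -1115.33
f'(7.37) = -468.94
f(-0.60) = 3.54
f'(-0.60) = -4.30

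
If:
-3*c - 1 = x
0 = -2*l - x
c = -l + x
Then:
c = -3/11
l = 1/11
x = -2/11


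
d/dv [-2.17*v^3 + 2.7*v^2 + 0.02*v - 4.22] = -6.51*v^2 + 5.4*v + 0.02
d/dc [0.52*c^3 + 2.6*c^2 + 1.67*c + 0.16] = 1.56*c^2 + 5.2*c + 1.67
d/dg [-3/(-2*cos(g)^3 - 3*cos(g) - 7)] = 9*(cos(2*g) + 2)*sin(g)/(2*cos(g)^3 + 3*cos(g) + 7)^2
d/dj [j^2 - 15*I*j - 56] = 2*j - 15*I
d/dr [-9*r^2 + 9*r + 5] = 9 - 18*r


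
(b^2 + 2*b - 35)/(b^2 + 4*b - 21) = (b - 5)/(b - 3)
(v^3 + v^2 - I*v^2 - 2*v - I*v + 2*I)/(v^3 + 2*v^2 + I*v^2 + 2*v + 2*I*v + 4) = (v - 1)/(v + 2*I)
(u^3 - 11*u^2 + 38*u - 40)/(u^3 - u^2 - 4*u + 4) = (u^2 - 9*u + 20)/(u^2 + u - 2)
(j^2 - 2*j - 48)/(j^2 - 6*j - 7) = (-j^2 + 2*j + 48)/(-j^2 + 6*j + 7)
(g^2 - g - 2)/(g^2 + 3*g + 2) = (g - 2)/(g + 2)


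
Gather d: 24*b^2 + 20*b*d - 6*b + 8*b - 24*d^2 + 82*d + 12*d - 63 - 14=24*b^2 + 2*b - 24*d^2 + d*(20*b + 94) - 77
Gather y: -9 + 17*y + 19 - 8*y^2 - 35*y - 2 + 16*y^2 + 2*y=8*y^2 - 16*y + 8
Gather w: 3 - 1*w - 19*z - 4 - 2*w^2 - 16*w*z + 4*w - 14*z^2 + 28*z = -2*w^2 + w*(3 - 16*z) - 14*z^2 + 9*z - 1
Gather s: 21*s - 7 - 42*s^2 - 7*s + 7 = -42*s^2 + 14*s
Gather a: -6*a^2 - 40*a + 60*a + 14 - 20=-6*a^2 + 20*a - 6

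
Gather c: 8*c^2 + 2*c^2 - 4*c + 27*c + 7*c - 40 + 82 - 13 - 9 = 10*c^2 + 30*c + 20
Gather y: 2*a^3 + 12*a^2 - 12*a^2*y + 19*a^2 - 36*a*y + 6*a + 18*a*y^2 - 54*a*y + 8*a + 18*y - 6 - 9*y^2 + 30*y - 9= 2*a^3 + 31*a^2 + 14*a + y^2*(18*a - 9) + y*(-12*a^2 - 90*a + 48) - 15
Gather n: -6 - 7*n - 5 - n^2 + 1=-n^2 - 7*n - 10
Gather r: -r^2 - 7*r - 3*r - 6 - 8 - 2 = -r^2 - 10*r - 16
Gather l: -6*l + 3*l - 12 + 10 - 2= -3*l - 4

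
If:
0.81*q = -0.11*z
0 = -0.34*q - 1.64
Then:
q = -4.82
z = 35.52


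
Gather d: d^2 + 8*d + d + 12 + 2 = d^2 + 9*d + 14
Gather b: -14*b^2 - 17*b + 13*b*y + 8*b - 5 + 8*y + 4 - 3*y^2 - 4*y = -14*b^2 + b*(13*y - 9) - 3*y^2 + 4*y - 1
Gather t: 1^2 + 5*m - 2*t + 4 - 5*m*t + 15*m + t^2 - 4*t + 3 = 20*m + t^2 + t*(-5*m - 6) + 8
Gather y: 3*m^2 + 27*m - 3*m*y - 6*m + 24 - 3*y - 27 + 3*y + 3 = 3*m^2 - 3*m*y + 21*m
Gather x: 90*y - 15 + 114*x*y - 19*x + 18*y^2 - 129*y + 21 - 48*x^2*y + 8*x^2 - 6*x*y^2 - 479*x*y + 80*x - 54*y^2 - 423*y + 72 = x^2*(8 - 48*y) + x*(-6*y^2 - 365*y + 61) - 36*y^2 - 462*y + 78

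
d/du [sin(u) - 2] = cos(u)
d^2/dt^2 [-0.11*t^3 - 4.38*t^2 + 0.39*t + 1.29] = -0.66*t - 8.76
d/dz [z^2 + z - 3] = 2*z + 1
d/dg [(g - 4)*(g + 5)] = 2*g + 1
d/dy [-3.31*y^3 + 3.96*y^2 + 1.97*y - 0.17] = -9.93*y^2 + 7.92*y + 1.97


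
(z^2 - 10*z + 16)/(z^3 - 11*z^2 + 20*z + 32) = (z - 2)/(z^2 - 3*z - 4)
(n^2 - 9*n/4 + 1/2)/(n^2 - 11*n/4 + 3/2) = (4*n - 1)/(4*n - 3)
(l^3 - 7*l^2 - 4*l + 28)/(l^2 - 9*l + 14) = l + 2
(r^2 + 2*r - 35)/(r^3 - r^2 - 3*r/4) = 4*(-r^2 - 2*r + 35)/(r*(-4*r^2 + 4*r + 3))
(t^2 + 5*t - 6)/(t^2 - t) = (t + 6)/t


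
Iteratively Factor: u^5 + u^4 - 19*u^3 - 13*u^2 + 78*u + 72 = (u - 3)*(u^4 + 4*u^3 - 7*u^2 - 34*u - 24) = (u - 3)^2*(u^3 + 7*u^2 + 14*u + 8) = (u - 3)^2*(u + 1)*(u^2 + 6*u + 8) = (u - 3)^2*(u + 1)*(u + 2)*(u + 4)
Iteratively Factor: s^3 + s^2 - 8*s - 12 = (s + 2)*(s^2 - s - 6) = (s + 2)^2*(s - 3)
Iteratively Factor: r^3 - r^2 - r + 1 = (r - 1)*(r^2 - 1) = (r - 1)*(r + 1)*(r - 1)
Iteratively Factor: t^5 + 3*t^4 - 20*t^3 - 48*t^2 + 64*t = (t - 4)*(t^4 + 7*t^3 + 8*t^2 - 16*t) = (t - 4)*(t + 4)*(t^3 + 3*t^2 - 4*t) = (t - 4)*(t + 4)^2*(t^2 - t) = (t - 4)*(t - 1)*(t + 4)^2*(t)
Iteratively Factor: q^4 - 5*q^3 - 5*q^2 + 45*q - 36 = (q - 4)*(q^3 - q^2 - 9*q + 9) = (q - 4)*(q + 3)*(q^2 - 4*q + 3) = (q - 4)*(q - 3)*(q + 3)*(q - 1)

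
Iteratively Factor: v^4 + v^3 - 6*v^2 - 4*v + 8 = (v + 2)*(v^3 - v^2 - 4*v + 4) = (v - 2)*(v + 2)*(v^2 + v - 2) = (v - 2)*(v + 2)^2*(v - 1)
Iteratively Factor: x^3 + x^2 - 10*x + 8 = (x - 2)*(x^2 + 3*x - 4) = (x - 2)*(x + 4)*(x - 1)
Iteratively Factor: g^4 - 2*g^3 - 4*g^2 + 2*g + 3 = (g + 1)*(g^3 - 3*g^2 - g + 3) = (g - 1)*(g + 1)*(g^2 - 2*g - 3) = (g - 3)*(g - 1)*(g + 1)*(g + 1)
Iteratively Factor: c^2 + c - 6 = (c + 3)*(c - 2)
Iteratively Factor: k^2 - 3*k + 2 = (k - 1)*(k - 2)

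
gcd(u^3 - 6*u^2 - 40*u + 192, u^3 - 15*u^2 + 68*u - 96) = u^2 - 12*u + 32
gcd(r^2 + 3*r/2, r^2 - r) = r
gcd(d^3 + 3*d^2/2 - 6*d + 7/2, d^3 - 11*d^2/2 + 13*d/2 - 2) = d - 1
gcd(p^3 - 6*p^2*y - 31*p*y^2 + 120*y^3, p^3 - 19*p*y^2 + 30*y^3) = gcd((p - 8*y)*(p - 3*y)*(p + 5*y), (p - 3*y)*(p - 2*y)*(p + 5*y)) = -p^2 - 2*p*y + 15*y^2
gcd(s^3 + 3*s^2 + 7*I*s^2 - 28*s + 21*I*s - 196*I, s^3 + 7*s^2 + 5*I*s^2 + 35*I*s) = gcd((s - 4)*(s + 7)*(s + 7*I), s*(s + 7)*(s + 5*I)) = s + 7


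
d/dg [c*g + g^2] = c + 2*g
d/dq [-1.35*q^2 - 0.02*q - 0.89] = -2.7*q - 0.02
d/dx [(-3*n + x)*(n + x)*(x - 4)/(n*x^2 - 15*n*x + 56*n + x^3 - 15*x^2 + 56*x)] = (3*n*x^2 - 24*n*x + 12*n - 11*x^2 + 112*x - 224)/(x^4 - 30*x^3 + 337*x^2 - 1680*x + 3136)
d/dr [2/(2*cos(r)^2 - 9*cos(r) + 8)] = 2*(4*cos(r) - 9)*sin(r)/(-9*cos(r) + cos(2*r) + 9)^2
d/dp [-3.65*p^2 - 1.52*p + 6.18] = -7.3*p - 1.52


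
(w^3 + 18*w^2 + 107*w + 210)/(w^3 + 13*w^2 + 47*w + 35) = (w + 6)/(w + 1)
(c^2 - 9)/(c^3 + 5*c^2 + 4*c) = (c^2 - 9)/(c*(c^2 + 5*c + 4))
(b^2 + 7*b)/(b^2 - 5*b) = (b + 7)/(b - 5)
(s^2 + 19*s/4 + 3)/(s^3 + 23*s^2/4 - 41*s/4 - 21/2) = (s + 4)/(s^2 + 5*s - 14)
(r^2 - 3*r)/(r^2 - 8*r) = (r - 3)/(r - 8)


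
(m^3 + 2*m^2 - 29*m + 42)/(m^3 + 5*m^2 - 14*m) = (m - 3)/m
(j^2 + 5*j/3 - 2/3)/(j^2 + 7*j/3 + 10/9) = 3*(3*j^2 + 5*j - 2)/(9*j^2 + 21*j + 10)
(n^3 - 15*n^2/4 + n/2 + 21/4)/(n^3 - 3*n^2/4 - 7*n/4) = (n - 3)/n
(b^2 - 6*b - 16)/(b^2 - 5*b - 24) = (b + 2)/(b + 3)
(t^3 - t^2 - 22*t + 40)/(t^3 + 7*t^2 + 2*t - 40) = (t - 4)/(t + 4)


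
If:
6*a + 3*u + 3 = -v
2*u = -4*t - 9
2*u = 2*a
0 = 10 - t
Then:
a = -49/2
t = 10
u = -49/2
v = 435/2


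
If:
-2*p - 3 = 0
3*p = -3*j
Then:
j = 3/2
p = -3/2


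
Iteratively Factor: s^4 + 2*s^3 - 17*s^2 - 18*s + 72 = (s + 4)*(s^3 - 2*s^2 - 9*s + 18) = (s - 2)*(s + 4)*(s^2 - 9) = (s - 3)*(s - 2)*(s + 4)*(s + 3)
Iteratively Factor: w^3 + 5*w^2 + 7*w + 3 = (w + 1)*(w^2 + 4*w + 3) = (w + 1)^2*(w + 3)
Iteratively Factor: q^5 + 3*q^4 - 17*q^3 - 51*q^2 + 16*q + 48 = (q - 1)*(q^4 + 4*q^3 - 13*q^2 - 64*q - 48) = (q - 1)*(q + 3)*(q^3 + q^2 - 16*q - 16) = (q - 1)*(q + 3)*(q + 4)*(q^2 - 3*q - 4) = (q - 1)*(q + 1)*(q + 3)*(q + 4)*(q - 4)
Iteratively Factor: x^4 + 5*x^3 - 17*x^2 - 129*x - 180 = (x - 5)*(x^3 + 10*x^2 + 33*x + 36) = (x - 5)*(x + 3)*(x^2 + 7*x + 12) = (x - 5)*(x + 3)^2*(x + 4)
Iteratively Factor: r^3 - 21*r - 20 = (r + 1)*(r^2 - r - 20) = (r - 5)*(r + 1)*(r + 4)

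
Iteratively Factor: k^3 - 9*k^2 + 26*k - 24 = (k - 3)*(k^2 - 6*k + 8) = (k - 3)*(k - 2)*(k - 4)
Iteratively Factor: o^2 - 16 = (o + 4)*(o - 4)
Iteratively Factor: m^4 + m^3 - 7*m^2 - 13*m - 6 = (m + 1)*(m^3 - 7*m - 6) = (m - 3)*(m + 1)*(m^2 + 3*m + 2) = (m - 3)*(m + 1)^2*(m + 2)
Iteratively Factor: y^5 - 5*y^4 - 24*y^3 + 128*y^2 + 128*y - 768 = (y - 4)*(y^4 - y^3 - 28*y^2 + 16*y + 192) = (y - 4)^2*(y^3 + 3*y^2 - 16*y - 48) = (y - 4)^2*(y + 4)*(y^2 - y - 12) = (y - 4)^3*(y + 4)*(y + 3)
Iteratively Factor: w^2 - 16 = (w + 4)*(w - 4)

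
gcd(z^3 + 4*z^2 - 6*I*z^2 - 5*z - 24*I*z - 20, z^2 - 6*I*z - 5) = z^2 - 6*I*z - 5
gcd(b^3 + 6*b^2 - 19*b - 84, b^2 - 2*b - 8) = b - 4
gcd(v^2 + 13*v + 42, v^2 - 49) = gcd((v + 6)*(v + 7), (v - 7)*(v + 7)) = v + 7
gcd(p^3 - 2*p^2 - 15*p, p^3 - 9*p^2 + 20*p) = p^2 - 5*p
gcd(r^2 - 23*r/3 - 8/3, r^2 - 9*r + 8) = r - 8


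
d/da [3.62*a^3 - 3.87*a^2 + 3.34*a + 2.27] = 10.86*a^2 - 7.74*a + 3.34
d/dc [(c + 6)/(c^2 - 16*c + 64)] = (-c - 20)/(c^3 - 24*c^2 + 192*c - 512)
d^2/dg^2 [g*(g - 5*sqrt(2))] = 2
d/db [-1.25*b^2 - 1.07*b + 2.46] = -2.5*b - 1.07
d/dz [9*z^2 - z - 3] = 18*z - 1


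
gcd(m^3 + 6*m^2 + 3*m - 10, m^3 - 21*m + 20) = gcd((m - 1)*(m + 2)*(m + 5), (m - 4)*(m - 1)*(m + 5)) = m^2 + 4*m - 5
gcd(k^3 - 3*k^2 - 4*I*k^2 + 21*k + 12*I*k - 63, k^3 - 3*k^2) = k - 3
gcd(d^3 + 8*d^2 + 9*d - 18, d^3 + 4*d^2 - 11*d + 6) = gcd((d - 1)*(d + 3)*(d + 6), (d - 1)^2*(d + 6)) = d^2 + 5*d - 6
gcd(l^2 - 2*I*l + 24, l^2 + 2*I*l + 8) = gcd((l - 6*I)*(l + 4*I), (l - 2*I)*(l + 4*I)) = l + 4*I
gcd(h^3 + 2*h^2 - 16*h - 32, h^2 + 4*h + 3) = 1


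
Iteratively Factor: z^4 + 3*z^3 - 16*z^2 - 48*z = (z)*(z^3 + 3*z^2 - 16*z - 48) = z*(z + 4)*(z^2 - z - 12) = z*(z + 3)*(z + 4)*(z - 4)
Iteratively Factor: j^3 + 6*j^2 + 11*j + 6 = (j + 2)*(j^2 + 4*j + 3) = (j + 2)*(j + 3)*(j + 1)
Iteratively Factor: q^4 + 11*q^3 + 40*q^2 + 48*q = (q + 4)*(q^3 + 7*q^2 + 12*q) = (q + 4)^2*(q^2 + 3*q) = (q + 3)*(q + 4)^2*(q)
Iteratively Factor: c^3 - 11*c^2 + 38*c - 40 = (c - 5)*(c^2 - 6*c + 8) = (c - 5)*(c - 2)*(c - 4)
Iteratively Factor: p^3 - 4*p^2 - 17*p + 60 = (p - 3)*(p^2 - p - 20) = (p - 3)*(p + 4)*(p - 5)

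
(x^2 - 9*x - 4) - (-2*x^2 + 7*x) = 3*x^2 - 16*x - 4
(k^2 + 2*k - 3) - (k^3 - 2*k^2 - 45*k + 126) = -k^3 + 3*k^2 + 47*k - 129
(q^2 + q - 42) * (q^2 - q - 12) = q^4 - 55*q^2 + 30*q + 504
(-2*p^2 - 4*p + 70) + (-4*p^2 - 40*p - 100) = -6*p^2 - 44*p - 30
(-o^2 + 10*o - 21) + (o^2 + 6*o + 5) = 16*o - 16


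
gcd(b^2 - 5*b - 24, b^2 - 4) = 1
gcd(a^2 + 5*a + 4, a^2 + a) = a + 1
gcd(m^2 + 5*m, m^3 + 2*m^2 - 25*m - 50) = m + 5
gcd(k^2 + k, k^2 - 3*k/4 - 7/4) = k + 1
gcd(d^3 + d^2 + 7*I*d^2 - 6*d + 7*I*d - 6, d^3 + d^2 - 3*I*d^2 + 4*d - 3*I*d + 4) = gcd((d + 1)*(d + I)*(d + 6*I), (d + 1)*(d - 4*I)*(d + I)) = d^2 + d*(1 + I) + I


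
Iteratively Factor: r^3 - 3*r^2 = (r)*(r^2 - 3*r) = r^2*(r - 3)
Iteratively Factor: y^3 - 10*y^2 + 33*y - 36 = (y - 3)*(y^2 - 7*y + 12) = (y - 3)^2*(y - 4)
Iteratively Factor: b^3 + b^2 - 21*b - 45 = (b + 3)*(b^2 - 2*b - 15) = (b - 5)*(b + 3)*(b + 3)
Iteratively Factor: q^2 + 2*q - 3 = (q - 1)*(q + 3)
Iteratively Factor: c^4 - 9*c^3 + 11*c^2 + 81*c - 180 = (c + 3)*(c^3 - 12*c^2 + 47*c - 60) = (c - 4)*(c + 3)*(c^2 - 8*c + 15) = (c - 4)*(c - 3)*(c + 3)*(c - 5)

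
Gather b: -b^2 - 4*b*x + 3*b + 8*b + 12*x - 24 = -b^2 + b*(11 - 4*x) + 12*x - 24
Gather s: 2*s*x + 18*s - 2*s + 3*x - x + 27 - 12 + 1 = s*(2*x + 16) + 2*x + 16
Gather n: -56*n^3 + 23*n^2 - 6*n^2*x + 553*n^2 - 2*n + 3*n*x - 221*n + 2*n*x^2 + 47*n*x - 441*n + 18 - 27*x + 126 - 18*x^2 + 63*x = -56*n^3 + n^2*(576 - 6*x) + n*(2*x^2 + 50*x - 664) - 18*x^2 + 36*x + 144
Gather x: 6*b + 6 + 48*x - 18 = 6*b + 48*x - 12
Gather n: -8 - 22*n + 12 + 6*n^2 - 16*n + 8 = 6*n^2 - 38*n + 12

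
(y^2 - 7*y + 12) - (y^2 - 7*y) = 12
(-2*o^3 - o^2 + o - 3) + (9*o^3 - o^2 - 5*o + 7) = 7*o^3 - 2*o^2 - 4*o + 4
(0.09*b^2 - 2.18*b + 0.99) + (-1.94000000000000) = 0.09*b^2 - 2.18*b - 0.95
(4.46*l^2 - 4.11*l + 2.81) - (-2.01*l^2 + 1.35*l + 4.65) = 6.47*l^2 - 5.46*l - 1.84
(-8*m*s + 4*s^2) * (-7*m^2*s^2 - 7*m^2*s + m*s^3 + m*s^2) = 56*m^3*s^3 + 56*m^3*s^2 - 36*m^2*s^4 - 36*m^2*s^3 + 4*m*s^5 + 4*m*s^4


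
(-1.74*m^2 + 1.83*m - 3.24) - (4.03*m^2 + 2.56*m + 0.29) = -5.77*m^2 - 0.73*m - 3.53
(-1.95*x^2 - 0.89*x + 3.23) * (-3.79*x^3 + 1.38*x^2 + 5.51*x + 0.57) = 7.3905*x^5 + 0.6821*x^4 - 24.2144*x^3 - 1.558*x^2 + 17.29*x + 1.8411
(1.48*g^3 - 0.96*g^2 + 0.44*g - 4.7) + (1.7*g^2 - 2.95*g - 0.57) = 1.48*g^3 + 0.74*g^2 - 2.51*g - 5.27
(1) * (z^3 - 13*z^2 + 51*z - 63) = z^3 - 13*z^2 + 51*z - 63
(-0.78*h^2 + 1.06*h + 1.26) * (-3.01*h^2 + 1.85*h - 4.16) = 2.3478*h^4 - 4.6336*h^3 + 1.4132*h^2 - 2.0786*h - 5.2416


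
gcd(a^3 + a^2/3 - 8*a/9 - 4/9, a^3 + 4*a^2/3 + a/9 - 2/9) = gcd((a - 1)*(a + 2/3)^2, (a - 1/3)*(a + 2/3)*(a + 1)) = a + 2/3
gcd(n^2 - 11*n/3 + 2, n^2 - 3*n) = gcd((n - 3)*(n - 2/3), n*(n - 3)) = n - 3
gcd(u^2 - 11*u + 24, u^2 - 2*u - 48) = u - 8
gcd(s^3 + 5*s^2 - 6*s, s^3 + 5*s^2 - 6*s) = s^3 + 5*s^2 - 6*s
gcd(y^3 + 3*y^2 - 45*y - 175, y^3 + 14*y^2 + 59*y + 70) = y + 5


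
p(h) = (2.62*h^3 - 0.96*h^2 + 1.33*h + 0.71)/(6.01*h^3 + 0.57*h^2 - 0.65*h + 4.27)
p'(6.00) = 0.00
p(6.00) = 0.41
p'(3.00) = 0.01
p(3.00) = 0.39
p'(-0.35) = 0.69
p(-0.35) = 0.00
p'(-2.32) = 0.13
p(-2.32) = 0.61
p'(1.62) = 0.01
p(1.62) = 0.38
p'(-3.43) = 0.04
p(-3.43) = 0.53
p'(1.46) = 0.02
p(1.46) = 0.38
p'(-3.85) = 0.03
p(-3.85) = 0.51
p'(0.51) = 0.20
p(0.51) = 0.30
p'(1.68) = 0.01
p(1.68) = 0.38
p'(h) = (-18.03*h^2 - 1.14*h + 0.65)*(2.62*h^3 - 0.96*h^2 + 1.33*h + 0.71)/(6.01*h^3 + 0.57*h^2 - 0.65*h + 4.27)^2 + (7.86*h^2 - 1.92*h + 1.33)/(6.01*h^3 + 0.57*h^2 - 0.65*h + 4.27) = (-7.105427357601e-15*h^5 + 7.263*h^4 - 19.3926*h^3 + 20.6268*h^2 - 9.0078*h + 6.1406)/(36.1201*h^6 + 6.8514*h^5 - 7.4881*h^4 + 50.5844*h^3 + 5.2903*h^2 - 5.551*h + 18.2329)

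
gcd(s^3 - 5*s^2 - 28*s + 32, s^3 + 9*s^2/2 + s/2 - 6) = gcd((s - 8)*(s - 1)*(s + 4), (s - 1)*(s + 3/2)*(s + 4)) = s^2 + 3*s - 4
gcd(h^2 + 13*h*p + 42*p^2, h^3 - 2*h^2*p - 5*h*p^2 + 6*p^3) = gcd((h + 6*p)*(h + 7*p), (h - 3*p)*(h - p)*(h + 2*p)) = 1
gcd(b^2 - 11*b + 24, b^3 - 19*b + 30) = b - 3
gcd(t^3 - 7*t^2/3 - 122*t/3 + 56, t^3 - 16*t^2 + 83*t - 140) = t - 7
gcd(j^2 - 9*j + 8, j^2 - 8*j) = j - 8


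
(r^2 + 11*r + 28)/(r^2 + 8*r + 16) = (r + 7)/(r + 4)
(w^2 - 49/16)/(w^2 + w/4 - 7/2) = (w + 7/4)/(w + 2)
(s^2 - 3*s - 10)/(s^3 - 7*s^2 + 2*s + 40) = 1/(s - 4)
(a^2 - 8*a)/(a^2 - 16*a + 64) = a/(a - 8)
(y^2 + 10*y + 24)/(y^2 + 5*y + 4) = (y + 6)/(y + 1)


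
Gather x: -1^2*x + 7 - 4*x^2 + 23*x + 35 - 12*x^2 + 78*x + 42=-16*x^2 + 100*x + 84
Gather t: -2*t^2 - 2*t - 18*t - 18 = -2*t^2 - 20*t - 18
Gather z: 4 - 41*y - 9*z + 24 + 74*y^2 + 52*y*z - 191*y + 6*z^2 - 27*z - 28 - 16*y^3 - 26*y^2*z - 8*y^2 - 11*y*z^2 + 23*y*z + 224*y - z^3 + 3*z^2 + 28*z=-16*y^3 + 66*y^2 - 8*y - z^3 + z^2*(9 - 11*y) + z*(-26*y^2 + 75*y - 8)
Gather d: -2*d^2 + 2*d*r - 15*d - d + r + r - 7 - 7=-2*d^2 + d*(2*r - 16) + 2*r - 14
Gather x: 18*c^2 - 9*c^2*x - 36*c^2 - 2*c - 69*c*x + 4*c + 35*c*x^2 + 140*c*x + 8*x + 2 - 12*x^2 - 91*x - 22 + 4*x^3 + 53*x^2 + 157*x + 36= -18*c^2 + 2*c + 4*x^3 + x^2*(35*c + 41) + x*(-9*c^2 + 71*c + 74) + 16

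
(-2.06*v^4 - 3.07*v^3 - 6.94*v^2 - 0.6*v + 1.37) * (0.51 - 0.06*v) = 0.1236*v^5 - 0.8664*v^4 - 1.1493*v^3 - 3.5034*v^2 - 0.3882*v + 0.6987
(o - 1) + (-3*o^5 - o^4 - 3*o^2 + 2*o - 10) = -3*o^5 - o^4 - 3*o^2 + 3*o - 11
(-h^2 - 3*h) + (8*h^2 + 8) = 7*h^2 - 3*h + 8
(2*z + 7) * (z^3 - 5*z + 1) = 2*z^4 + 7*z^3 - 10*z^2 - 33*z + 7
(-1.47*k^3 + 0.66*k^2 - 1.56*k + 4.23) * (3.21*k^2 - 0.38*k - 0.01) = -4.7187*k^5 + 2.6772*k^4 - 5.2437*k^3 + 14.1645*k^2 - 1.5918*k - 0.0423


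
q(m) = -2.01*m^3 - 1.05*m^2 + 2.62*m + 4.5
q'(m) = -6.03*m^2 - 2.1*m + 2.62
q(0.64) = 5.22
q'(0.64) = -1.19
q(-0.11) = 4.20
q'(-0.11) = 2.78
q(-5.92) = 369.22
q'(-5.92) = -196.28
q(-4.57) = 162.44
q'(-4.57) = -113.72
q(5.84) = -416.36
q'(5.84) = -215.30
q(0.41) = 5.26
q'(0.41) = 0.75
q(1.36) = 1.07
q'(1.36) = -11.39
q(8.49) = -1278.98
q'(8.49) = -449.85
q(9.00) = -1522.26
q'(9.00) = -504.71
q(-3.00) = 41.46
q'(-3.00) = -45.35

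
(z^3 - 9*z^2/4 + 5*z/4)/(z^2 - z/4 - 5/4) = z*(z - 1)/(z + 1)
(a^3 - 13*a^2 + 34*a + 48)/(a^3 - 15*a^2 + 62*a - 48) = (a + 1)/(a - 1)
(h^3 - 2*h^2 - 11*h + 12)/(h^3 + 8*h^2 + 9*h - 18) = (h - 4)/(h + 6)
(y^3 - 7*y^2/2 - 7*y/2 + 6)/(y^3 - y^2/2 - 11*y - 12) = (y - 1)/(y + 2)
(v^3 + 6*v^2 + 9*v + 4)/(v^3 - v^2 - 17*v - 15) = (v^2 + 5*v + 4)/(v^2 - 2*v - 15)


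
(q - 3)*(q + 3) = q^2 - 9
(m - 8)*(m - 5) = m^2 - 13*m + 40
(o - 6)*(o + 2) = o^2 - 4*o - 12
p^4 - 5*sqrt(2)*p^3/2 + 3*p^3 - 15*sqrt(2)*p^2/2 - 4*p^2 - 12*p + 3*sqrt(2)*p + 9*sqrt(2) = (p + 3)*(p - 3*sqrt(2))*(p - sqrt(2)/2)*(p + sqrt(2))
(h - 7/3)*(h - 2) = h^2 - 13*h/3 + 14/3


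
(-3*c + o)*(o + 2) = -3*c*o - 6*c + o^2 + 2*o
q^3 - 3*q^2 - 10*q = q*(q - 5)*(q + 2)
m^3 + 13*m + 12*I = (m - 4*I)*(m + I)*(m + 3*I)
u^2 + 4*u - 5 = (u - 1)*(u + 5)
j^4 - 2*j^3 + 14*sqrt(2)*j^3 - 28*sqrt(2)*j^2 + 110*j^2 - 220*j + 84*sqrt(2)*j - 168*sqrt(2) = (j - 2)*(j + sqrt(2))*(j + 6*sqrt(2))*(j + 7*sqrt(2))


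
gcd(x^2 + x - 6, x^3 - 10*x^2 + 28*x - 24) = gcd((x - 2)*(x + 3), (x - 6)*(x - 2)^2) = x - 2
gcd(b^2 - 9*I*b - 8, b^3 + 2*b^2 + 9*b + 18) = 1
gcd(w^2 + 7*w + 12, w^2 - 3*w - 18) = w + 3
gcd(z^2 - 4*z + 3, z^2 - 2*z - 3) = z - 3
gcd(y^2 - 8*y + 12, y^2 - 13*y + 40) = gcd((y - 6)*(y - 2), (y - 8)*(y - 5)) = 1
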